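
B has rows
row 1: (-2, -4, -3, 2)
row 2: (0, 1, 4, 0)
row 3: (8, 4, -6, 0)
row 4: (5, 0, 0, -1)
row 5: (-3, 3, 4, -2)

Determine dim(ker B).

0

Row reduce to echelon form.
R3 ← R3 + (4)·R1: [0, -12, -18, 8]
R4 ← R4 + (5/2)·R1: [0, -10, -15/2, 4]
R5 ← R5 − (3/2)·R1: [0, 9, 17/2, -5]
R3 ← R3 + (12)·R2: [0, 0, 30, 8]
R4 ← R4 + (10)·R2: [0, 0, 65/2, 4]
R5 ← R5 − (9)·R2: [0, 0, -55/2, -5]
R4 ← R4 − (13/12)·R3: [0, 0, 0, -14/3]
R5 ← R5 + (11/12)·R3: [0, 0, 0, 7/3]
R5 ← R5 + (1/2)·R4: [0, 0, 0, 0]
4 nonzero rows, so rank(B) = 4.
B has 4 columns; by rank–nullity, nullity = 4 − 4 = 0.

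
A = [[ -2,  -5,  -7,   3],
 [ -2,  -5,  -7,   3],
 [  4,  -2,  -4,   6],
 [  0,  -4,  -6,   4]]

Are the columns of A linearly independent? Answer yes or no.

no

Row reduce A to echelon form.
R2 ← R2 − R1: [0, 0, 0, 0]
R3 ← R3 + (2)·R1: [0, -12, -18, 12]
Swap R2 ↔ R3
R4 ← R4 − (1/3)·R2: [0, 0, 0, 0]
2 pivots among 4 columns.
Only 2 < 4 pivot columns, so the columns are linearly dependent.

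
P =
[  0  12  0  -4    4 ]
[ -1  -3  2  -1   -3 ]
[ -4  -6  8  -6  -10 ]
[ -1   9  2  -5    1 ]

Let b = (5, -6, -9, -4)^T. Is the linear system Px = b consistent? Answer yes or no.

Row reduce the augmented matrix [P | b].
Swap R1 ↔ R2
R3 ← R3 − (4)·R1: [0, 6, 0, -2, 2, 15]
R4 ← R4 − R1: [0, 12, 0, -4, 4, 2]
R3 ← R3 − (1/2)·R2: [0, 0, 0, 0, 0, 25/2]
R4 ← R4 − R2: [0, 0, 0, 0, 0, -3]
R4 ← R4 + (6/25)·R3: [0, 0, 0, 0, 0, 0]
The echelon form has 3 nonzero rows; the last pivot sits in the augmented column, so rank(P) = 2 but rank([P|b]) = 3.
Since the ranks differ, the system is inconsistent.

no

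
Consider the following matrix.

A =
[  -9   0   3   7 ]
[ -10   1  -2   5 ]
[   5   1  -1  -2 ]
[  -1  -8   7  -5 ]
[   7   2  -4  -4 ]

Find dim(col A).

Row reduce to echelon form.
R2 ← R2 − (10/9)·R1: [0, 1, -16/3, -25/9]
R3 ← R3 + (5/9)·R1: [0, 1, 2/3, 17/9]
R4 ← R4 − (1/9)·R1: [0, -8, 20/3, -52/9]
R5 ← R5 + (7/9)·R1: [0, 2, -5/3, 13/9]
R3 ← R3 − R2: [0, 0, 6, 14/3]
R4 ← R4 + (8)·R2: [0, 0, -36, -28]
R5 ← R5 − (2)·R2: [0, 0, 9, 7]
R4 ← R4 + (6)·R3: [0, 0, 0, 0]
R5 ← R5 − (3/2)·R3: [0, 0, 0, 0]
Echelon form has 3 nonzero rows, so rank(A) = 3.
The column space has dimension equal to the rank: 3.

3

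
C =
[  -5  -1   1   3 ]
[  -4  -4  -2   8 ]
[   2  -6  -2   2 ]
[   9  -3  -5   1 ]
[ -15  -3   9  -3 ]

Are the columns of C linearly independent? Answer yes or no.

no

Row reduce C to echelon form.
R2 ← R2 − (4/5)·R1: [0, -16/5, -14/5, 28/5]
R3 ← R3 + (2/5)·R1: [0, -32/5, -8/5, 16/5]
R4 ← R4 + (9/5)·R1: [0, -24/5, -16/5, 32/5]
R5 ← R5 − (3)·R1: [0, 0, 6, -12]
R3 ← R3 − (2)·R2: [0, 0, 4, -8]
R4 ← R4 − (3/2)·R2: [0, 0, 1, -2]
R4 ← R4 − (1/4)·R3: [0, 0, 0, 0]
R5 ← R5 − (3/2)·R3: [0, 0, 0, 0]
3 pivots among 4 columns.
Only 3 < 4 pivot columns, so the columns are linearly dependent.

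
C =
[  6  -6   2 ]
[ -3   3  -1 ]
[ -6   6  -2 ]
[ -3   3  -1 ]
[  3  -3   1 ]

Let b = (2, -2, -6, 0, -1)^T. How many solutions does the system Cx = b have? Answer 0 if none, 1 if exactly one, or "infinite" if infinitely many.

0

Row reduce the augmented matrix [C | b].
R2 ← R2 + (1/2)·R1: [0, 0, 0, -1]
R3 ← R3 + R1: [0, 0, 0, -4]
R4 ← R4 + (1/2)·R1: [0, 0, 0, 1]
R5 ← R5 − (1/2)·R1: [0, 0, 0, -2]
R3 ← R3 − (4)·R2: [0, 0, 0, 0]
R4 ← R4 + R2: [0, 0, 0, 0]
R5 ← R5 − (2)·R2: [0, 0, 0, 0]
The echelon form has 2 nonzero rows; the last pivot sits in the augmented column, so rank(C) = 1 but rank([C|b]) = 2.
Since the ranks differ, the system is inconsistent.
It has no solutions.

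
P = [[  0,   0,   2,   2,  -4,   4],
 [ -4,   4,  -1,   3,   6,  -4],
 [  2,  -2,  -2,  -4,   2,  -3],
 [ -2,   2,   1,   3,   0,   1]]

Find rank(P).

Row reduce to echelon form.
Swap R1 ↔ R2
R3 ← R3 + (1/2)·R1: [0, 0, -5/2, -5/2, 5, -5]
R4 ← R4 − (1/2)·R1: [0, 0, 3/2, 3/2, -3, 3]
R3 ← R3 + (5/4)·R2: [0, 0, 0, 0, 0, 0]
R4 ← R4 − (3/4)·R2: [0, 0, 0, 0, 0, 0]
Echelon form has 2 nonzero rows, so rank(P) = 2.

2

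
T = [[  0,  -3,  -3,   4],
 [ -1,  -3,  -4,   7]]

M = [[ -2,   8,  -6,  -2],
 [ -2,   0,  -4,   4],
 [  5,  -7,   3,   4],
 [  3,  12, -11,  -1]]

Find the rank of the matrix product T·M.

First compute TM:
[[  3,  69, -41, -28],
 [  9, 104, -71, -33]]
Now row reduce the product.
R2 ← R2 − (3)·R1: [0, -103, 52, 51]
2 nonzero rows, so rank(TM) = 2.

2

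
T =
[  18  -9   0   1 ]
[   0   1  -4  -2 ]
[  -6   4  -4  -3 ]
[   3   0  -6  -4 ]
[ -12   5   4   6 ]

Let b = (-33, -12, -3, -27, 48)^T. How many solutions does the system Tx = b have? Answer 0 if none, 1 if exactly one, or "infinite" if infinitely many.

Row reduce the augmented matrix [T | b].
R3 ← R3 + (1/3)·R1: [0, 1, -4, -8/3, -14]
R4 ← R4 − (1/6)·R1: [0, 3/2, -6, -25/6, -43/2]
R5 ← R5 + (2/3)·R1: [0, -1, 4, 20/3, 26]
R3 ← R3 − R2: [0, 0, 0, -2/3, -2]
R4 ← R4 − (3/2)·R2: [0, 0, 0, -7/6, -7/2]
R5 ← R5 + R2: [0, 0, 0, 14/3, 14]
R4 ← R4 − (7/4)·R3: [0, 0, 0, 0, 0]
R5 ← R5 + (7)·R3: [0, 0, 0, 0, 0]
The echelon form has 3 nonzero rows, and every pivot lies in the first 4 columns, so rank(T) = rank([T|b]) = 3.
The system is consistent.
rank = 3 < 4 unknowns, so there are infinitely many solutions.

infinite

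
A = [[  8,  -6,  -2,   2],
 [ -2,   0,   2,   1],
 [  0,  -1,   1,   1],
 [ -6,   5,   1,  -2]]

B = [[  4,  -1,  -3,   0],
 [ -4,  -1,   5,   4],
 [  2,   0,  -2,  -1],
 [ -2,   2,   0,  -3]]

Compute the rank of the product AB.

First compute AB:
[[ 48,   2, -50, -28],
 [ -6,   4,   2,  -5],
 [  4,   3,  -7,  -8],
 [-38,  -3,  41,  25]]
Now row reduce the product.
R2 ← R2 + (1/8)·R1: [0, 17/4, -17/4, -17/2]
R3 ← R3 − (1/12)·R1: [0, 17/6, -17/6, -17/3]
R4 ← R4 + (19/24)·R1: [0, -17/12, 17/12, 17/6]
R3 ← R3 − (2/3)·R2: [0, 0, 0, 0]
R4 ← R4 + (1/3)·R2: [0, 0, 0, 0]
2 nonzero rows, so rank(AB) = 2.

2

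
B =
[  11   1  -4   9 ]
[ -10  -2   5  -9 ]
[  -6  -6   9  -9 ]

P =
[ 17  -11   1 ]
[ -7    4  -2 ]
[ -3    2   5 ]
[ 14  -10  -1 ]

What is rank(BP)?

First compute BP:
[[318, -215, -20],
 [-297, 202,  28],
 [-213, 150,  60]]
Now row reduce the product.
R2 ← R2 + (99/106)·R1: [0, 127/106, 494/53]
R3 ← R3 + (71/106)·R1: [0, 635/106, 2470/53]
R3 ← R3 − (5)·R2: [0, 0, 0]
2 nonzero rows, so rank(BP) = 2.

2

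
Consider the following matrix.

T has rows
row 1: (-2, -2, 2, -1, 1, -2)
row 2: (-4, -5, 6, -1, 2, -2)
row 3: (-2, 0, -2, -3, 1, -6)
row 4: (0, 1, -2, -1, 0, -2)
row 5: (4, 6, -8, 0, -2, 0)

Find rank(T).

Row reduce to echelon form.
R2 ← R2 − (2)·R1: [0, -1, 2, 1, 0, 2]
R3 ← R3 − R1: [0, 2, -4, -2, 0, -4]
R5 ← R5 + (2)·R1: [0, 2, -4, -2, 0, -4]
R3 ← R3 + (2)·R2: [0, 0, 0, 0, 0, 0]
R4 ← R4 + R2: [0, 0, 0, 0, 0, 0]
R5 ← R5 + (2)·R2: [0, 0, 0, 0, 0, 0]
Echelon form has 2 nonzero rows, so rank(T) = 2.

2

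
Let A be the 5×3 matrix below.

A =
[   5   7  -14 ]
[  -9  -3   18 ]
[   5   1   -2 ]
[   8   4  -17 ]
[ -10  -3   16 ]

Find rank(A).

3

Row reduce to echelon form.
R2 ← R2 + (9/5)·R1: [0, 48/5, -36/5]
R3 ← R3 − R1: [0, -6, 12]
R4 ← R4 − (8/5)·R1: [0, -36/5, 27/5]
R5 ← R5 + (2)·R1: [0, 11, -12]
R3 ← R3 + (5/8)·R2: [0, 0, 15/2]
R4 ← R4 + (3/4)·R2: [0, 0, 0]
R5 ← R5 − (55/48)·R2: [0, 0, -15/4]
R5 ← R5 + (1/2)·R3: [0, 0, 0]
Echelon form has 3 nonzero rows, so rank(A) = 3.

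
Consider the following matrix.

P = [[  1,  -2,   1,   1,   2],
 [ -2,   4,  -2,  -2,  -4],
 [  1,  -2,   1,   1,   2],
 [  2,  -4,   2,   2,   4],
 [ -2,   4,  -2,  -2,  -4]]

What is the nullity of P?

Row reduce to echelon form.
R2 ← R2 + (2)·R1: [0, 0, 0, 0, 0]
R3 ← R3 − R1: [0, 0, 0, 0, 0]
R4 ← R4 − (2)·R1: [0, 0, 0, 0, 0]
R5 ← R5 + (2)·R1: [0, 0, 0, 0, 0]
1 nonzero row, so rank(P) = 1.
P has 5 columns; by rank–nullity, nullity = 5 − 1 = 4.

4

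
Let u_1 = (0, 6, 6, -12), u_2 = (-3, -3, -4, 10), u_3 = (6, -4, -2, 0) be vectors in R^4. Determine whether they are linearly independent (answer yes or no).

Form the matrix with these vectors as rows and row reduce.
Swap R1 ↔ R2
R3 ← R3 + (2)·R1: [0, -10, -10, 20]
R3 ← R3 + (5/3)·R2: [0, 0, 0, 0]
2 nonzero rows, so the 3 vectors span a space of dimension 2.
Since 2 < 3, the vectors are linearly dependent.

no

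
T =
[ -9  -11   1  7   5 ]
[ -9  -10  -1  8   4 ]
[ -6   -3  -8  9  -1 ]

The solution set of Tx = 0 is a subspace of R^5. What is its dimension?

Row reduce to echelon form.
R2 ← R2 − R1: [0, 1, -2, 1, -1]
R3 ← R3 − (2/3)·R1: [0, 13/3, -26/3, 13/3, -13/3]
R3 ← R3 − (13/3)·R2: [0, 0, 0, 0, 0]
2 nonzero rows, so rank(T) = 2.
T has 5 columns; by rank–nullity, nullity = 5 − 2 = 3.

3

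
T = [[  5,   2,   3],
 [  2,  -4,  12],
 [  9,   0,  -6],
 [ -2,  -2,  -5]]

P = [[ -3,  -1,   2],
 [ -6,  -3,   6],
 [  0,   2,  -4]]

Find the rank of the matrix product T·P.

2

First compute TP:
[[-27,  -5,  10],
 [ 18,  34, -68],
 [-27, -21,  42],
 [ 18,  -2,   4]]
Now row reduce the product.
R2 ← R2 + (2/3)·R1: [0, 92/3, -184/3]
R3 ← R3 − R1: [0, -16, 32]
R4 ← R4 + (2/3)·R1: [0, -16/3, 32/3]
R3 ← R3 + (12/23)·R2: [0, 0, 0]
R4 ← R4 + (4/23)·R2: [0, 0, 0]
2 nonzero rows, so rank(TP) = 2.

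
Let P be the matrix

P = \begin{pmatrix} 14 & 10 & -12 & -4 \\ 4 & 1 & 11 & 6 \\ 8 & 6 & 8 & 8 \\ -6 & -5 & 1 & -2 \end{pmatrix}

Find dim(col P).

3

Row reduce to echelon form.
R2 ← R2 − (2/7)·R1: [0, -13/7, 101/7, 50/7]
R3 ← R3 − (4/7)·R1: [0, 2/7, 104/7, 72/7]
R4 ← R4 + (3/7)·R1: [0, -5/7, -29/7, -26/7]
R3 ← R3 + (2/13)·R2: [0, 0, 222/13, 148/13]
R4 ← R4 − (5/13)·R2: [0, 0, -126/13, -84/13]
R4 ← R4 + (21/37)·R3: [0, 0, 0, 0]
Echelon form has 3 nonzero rows, so rank(P) = 3.
The column space has dimension equal to the rank: 3.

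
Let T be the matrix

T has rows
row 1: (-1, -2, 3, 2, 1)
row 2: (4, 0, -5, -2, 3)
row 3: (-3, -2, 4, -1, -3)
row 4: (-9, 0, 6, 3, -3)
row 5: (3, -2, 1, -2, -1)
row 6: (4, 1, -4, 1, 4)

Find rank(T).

4

Row reduce to echelon form.
R2 ← R2 + (4)·R1: [0, -8, 7, 6, 7]
R3 ← R3 − (3)·R1: [0, 4, -5, -7, -6]
R4 ← R4 − (9)·R1: [0, 18, -21, -15, -12]
R5 ← R5 + (3)·R1: [0, -8, 10, 4, 2]
R6 ← R6 + (4)·R1: [0, -7, 8, 9, 8]
R3 ← R3 + (1/2)·R2: [0, 0, -3/2, -4, -5/2]
R4 ← R4 + (9/4)·R2: [0, 0, -21/4, -3/2, 15/4]
R5 ← R5 − R2: [0, 0, 3, -2, -5]
R6 ← R6 − (7/8)·R2: [0, 0, 15/8, 15/4, 15/8]
R4 ← R4 − (7/2)·R3: [0, 0, 0, 25/2, 25/2]
R5 ← R5 + (2)·R3: [0, 0, 0, -10, -10]
R6 ← R6 + (5/4)·R3: [0, 0, 0, -5/4, -5/4]
R5 ← R5 + (4/5)·R4: [0, 0, 0, 0, 0]
R6 ← R6 + (1/10)·R4: [0, 0, 0, 0, 0]
Echelon form has 4 nonzero rows, so rank(T) = 4.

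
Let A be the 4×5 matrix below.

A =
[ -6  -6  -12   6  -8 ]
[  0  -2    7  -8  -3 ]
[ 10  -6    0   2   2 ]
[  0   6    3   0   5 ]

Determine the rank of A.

3

Row reduce to echelon form.
R3 ← R3 + (5/3)·R1: [0, -16, -20, 12, -34/3]
R3 ← R3 − (8)·R2: [0, 0, -76, 76, 38/3]
R4 ← R4 + (3)·R2: [0, 0, 24, -24, -4]
R4 ← R4 + (6/19)·R3: [0, 0, 0, 0, 0]
Echelon form has 3 nonzero rows, so rank(A) = 3.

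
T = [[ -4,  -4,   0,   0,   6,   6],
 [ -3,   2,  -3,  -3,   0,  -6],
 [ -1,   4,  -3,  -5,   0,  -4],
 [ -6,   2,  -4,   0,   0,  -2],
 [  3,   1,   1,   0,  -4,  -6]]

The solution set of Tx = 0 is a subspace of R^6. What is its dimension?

1

Row reduce to echelon form.
R2 ← R2 − (3/4)·R1: [0, 5, -3, -3, -9/2, -21/2]
R3 ← R3 − (1/4)·R1: [0, 5, -3, -5, -3/2, -11/2]
R4 ← R4 − (3/2)·R1: [0, 8, -4, 0, -9, -11]
R5 ← R5 + (3/4)·R1: [0, -2, 1, 0, 1/2, -3/2]
R3 ← R3 − R2: [0, 0, 0, -2, 3, 5]
R4 ← R4 − (8/5)·R2: [0, 0, 4/5, 24/5, -9/5, 29/5]
R5 ← R5 + (2/5)·R2: [0, 0, -1/5, -6/5, -13/10, -57/10]
Swap R3 ↔ R4
R5 ← R5 + (1/4)·R3: [0, 0, 0, 0, -7/4, -17/4]
5 nonzero rows, so rank(T) = 5.
T has 6 columns; by rank–nullity, nullity = 6 − 5 = 1.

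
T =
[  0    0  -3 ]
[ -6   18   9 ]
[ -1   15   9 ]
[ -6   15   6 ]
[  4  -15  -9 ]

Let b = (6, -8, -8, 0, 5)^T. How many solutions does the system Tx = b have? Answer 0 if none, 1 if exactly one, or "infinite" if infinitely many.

0

Row reduce the augmented matrix [T | b].
Swap R1 ↔ R2
R3 ← R3 − (1/6)·R1: [0, 12, 15/2, -20/3]
R4 ← R4 − R1: [0, -3, -3, 8]
R5 ← R5 + (2/3)·R1: [0, -3, -3, -1/3]
Swap R2 ↔ R3
R4 ← R4 + (1/4)·R2: [0, 0, -9/8, 19/3]
R5 ← R5 + (1/4)·R2: [0, 0, -9/8, -2]
R4 ← R4 − (3/8)·R3: [0, 0, 0, 49/12]
R5 ← R5 − (3/8)·R3: [0, 0, 0, -17/4]
R5 ← R5 + (51/49)·R4: [0, 0, 0, 0]
The echelon form has 4 nonzero rows; the last pivot sits in the augmented column, so rank(T) = 3 but rank([T|b]) = 4.
Since the ranks differ, the system is inconsistent.
It has no solutions.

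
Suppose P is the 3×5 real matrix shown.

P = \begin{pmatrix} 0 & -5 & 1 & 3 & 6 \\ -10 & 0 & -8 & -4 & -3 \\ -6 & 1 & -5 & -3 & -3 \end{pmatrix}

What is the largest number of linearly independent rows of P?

2

Row reduce to echelon form.
Swap R1 ↔ R2
R3 ← R3 − (3/5)·R1: [0, 1, -1/5, -3/5, -6/5]
R3 ← R3 + (1/5)·R2: [0, 0, 0, 0, 0]
Echelon form has 2 nonzero rows, so rank(P) = 2.
The rank gives the maximum number of linearly independent rows: 2.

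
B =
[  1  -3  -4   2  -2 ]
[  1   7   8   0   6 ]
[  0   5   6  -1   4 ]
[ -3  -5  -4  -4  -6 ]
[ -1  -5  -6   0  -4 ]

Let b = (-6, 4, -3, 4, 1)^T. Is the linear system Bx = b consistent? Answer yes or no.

no

Row reduce the augmented matrix [B | b].
R2 ← R2 − R1: [0, 10, 12, -2, 8, 10]
R4 ← R4 + (3)·R1: [0, -14, -16, 2, -12, -14]
R5 ← R5 + R1: [0, -8, -10, 2, -6, -5]
R3 ← R3 − (1/2)·R2: [0, 0, 0, 0, 0, -8]
R4 ← R4 + (7/5)·R2: [0, 0, 4/5, -4/5, -4/5, 0]
R5 ← R5 + (4/5)·R2: [0, 0, -2/5, 2/5, 2/5, 3]
Swap R3 ↔ R4
R5 ← R5 + (1/2)·R3: [0, 0, 0, 0, 0, 3]
R5 ← R5 + (3/8)·R4: [0, 0, 0, 0, 0, 0]
The echelon form has 4 nonzero rows; the last pivot sits in the augmented column, so rank(B) = 3 but rank([B|b]) = 4.
Since the ranks differ, the system is inconsistent.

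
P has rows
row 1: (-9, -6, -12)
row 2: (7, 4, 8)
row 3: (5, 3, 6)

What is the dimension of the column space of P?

Row reduce to echelon form.
R2 ← R2 + (7/9)·R1: [0, -2/3, -4/3]
R3 ← R3 + (5/9)·R1: [0, -1/3, -2/3]
R3 ← R3 − (1/2)·R2: [0, 0, 0]
Echelon form has 2 nonzero rows, so rank(P) = 2.
The column space has dimension equal to the rank: 2.

2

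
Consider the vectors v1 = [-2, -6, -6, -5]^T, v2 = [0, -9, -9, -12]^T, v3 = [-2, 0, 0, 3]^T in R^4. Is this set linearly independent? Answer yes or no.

Form the matrix with these vectors as rows and row reduce.
R3 ← R3 − R1: [0, 6, 6, 8]
R3 ← R3 + (2/3)·R2: [0, 0, 0, 0]
2 nonzero rows, so the 3 vectors span a space of dimension 2.
Since 2 < 3, the vectors are linearly dependent.

no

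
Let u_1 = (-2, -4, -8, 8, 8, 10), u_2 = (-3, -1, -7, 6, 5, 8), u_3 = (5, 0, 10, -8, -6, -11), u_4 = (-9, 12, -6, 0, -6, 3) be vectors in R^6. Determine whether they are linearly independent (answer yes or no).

no

Form the matrix with these vectors as rows and row reduce.
R2 ← R2 − (3/2)·R1: [0, 5, 5, -6, -7, -7]
R3 ← R3 + (5/2)·R1: [0, -10, -10, 12, 14, 14]
R4 ← R4 − (9/2)·R1: [0, 30, 30, -36, -42, -42]
R3 ← R3 + (2)·R2: [0, 0, 0, 0, 0, 0]
R4 ← R4 − (6)·R2: [0, 0, 0, 0, 0, 0]
2 nonzero rows, so the 4 vectors span a space of dimension 2.
Since 2 < 4, the vectors are linearly dependent.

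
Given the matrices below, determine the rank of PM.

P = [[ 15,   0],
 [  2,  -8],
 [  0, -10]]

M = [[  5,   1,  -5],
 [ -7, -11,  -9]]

2

First compute PM:
[[ 75,  15, -75],
 [ 66,  90,  62],
 [ 70, 110,  90]]
Now row reduce the product.
R2 ← R2 − (22/25)·R1: [0, 384/5, 128]
R3 ← R3 − (14/15)·R1: [0, 96, 160]
R3 ← R3 − (5/4)·R2: [0, 0, 0]
2 nonzero rows, so rank(PM) = 2.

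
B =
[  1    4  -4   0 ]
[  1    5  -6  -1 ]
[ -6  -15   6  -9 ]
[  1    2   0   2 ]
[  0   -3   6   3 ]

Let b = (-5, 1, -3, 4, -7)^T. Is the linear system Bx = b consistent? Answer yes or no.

Row reduce the augmented matrix [B | b].
R2 ← R2 − R1: [0, 1, -2, -1, 6]
R3 ← R3 + (6)·R1: [0, 9, -18, -9, -33]
R4 ← R4 − R1: [0, -2, 4, 2, 9]
R3 ← R3 − (9)·R2: [0, 0, 0, 0, -87]
R4 ← R4 + (2)·R2: [0, 0, 0, 0, 21]
R5 ← R5 + (3)·R2: [0, 0, 0, 0, 11]
R4 ← R4 + (7/29)·R3: [0, 0, 0, 0, 0]
R5 ← R5 + (11/87)·R3: [0, 0, 0, 0, 0]
The echelon form has 3 nonzero rows; the last pivot sits in the augmented column, so rank(B) = 2 but rank([B|b]) = 3.
Since the ranks differ, the system is inconsistent.

no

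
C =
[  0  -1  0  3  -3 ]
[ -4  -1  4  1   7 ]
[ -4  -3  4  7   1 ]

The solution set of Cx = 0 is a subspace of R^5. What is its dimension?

3

Row reduce to echelon form.
Swap R1 ↔ R2
R3 ← R3 − R1: [0, -2, 0, 6, -6]
R3 ← R3 − (2)·R2: [0, 0, 0, 0, 0]
2 nonzero rows, so rank(C) = 2.
C has 5 columns; by rank–nullity, nullity = 5 − 2 = 3.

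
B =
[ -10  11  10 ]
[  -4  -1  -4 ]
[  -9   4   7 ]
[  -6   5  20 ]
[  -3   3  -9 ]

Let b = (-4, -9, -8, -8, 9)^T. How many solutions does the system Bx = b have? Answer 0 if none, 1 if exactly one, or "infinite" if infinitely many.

0

Row reduce the augmented matrix [B | b].
R2 ← R2 − (2/5)·R1: [0, -27/5, -8, -37/5]
R3 ← R3 − (9/10)·R1: [0, -59/10, -2, -22/5]
R4 ← R4 − (3/5)·R1: [0, -8/5, 14, -28/5]
R5 ← R5 − (3/10)·R1: [0, -3/10, -12, 51/5]
R3 ← R3 − (59/54)·R2: [0, 0, 182/27, 199/54]
R4 ← R4 − (8/27)·R2: [0, 0, 442/27, -92/27]
R5 ← R5 − (1/18)·R2: [0, 0, -104/9, 191/18]
R4 ← R4 − (17/7)·R3: [0, 0, 0, -173/14]
R5 ← R5 + (12/7)·R3: [0, 0, 0, 237/14]
R5 ← R5 + (237/173)·R4: [0, 0, 0, 0]
The echelon form has 4 nonzero rows; the last pivot sits in the augmented column, so rank(B) = 3 but rank([B|b]) = 4.
Since the ranks differ, the system is inconsistent.
It has no solutions.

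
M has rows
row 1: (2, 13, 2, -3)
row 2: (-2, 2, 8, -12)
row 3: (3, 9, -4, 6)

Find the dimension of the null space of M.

Row reduce to echelon form.
R2 ← R2 + R1: [0, 15, 10, -15]
R3 ← R3 − (3/2)·R1: [0, -21/2, -7, 21/2]
R3 ← R3 + (7/10)·R2: [0, 0, 0, 0]
2 nonzero rows, so rank(M) = 2.
M has 4 columns; by rank–nullity, nullity = 4 − 2 = 2.

2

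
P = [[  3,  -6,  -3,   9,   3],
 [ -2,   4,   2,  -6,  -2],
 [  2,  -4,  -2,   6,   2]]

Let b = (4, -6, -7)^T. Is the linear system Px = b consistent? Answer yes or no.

Row reduce the augmented matrix [P | b].
R2 ← R2 + (2/3)·R1: [0, 0, 0, 0, 0, -10/3]
R3 ← R3 − (2/3)·R1: [0, 0, 0, 0, 0, -29/3]
R3 ← R3 − (29/10)·R2: [0, 0, 0, 0, 0, 0]
The echelon form has 2 nonzero rows; the last pivot sits in the augmented column, so rank(P) = 1 but rank([P|b]) = 2.
Since the ranks differ, the system is inconsistent.

no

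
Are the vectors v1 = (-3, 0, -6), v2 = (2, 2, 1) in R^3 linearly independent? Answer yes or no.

yes

Form the matrix with these vectors as rows and row reduce.
R2 ← R2 + (2/3)·R1: [0, 2, -3]
2 nonzero rows, so the 2 vectors span a space of dimension 2.
Since 2 = 2, the vectors are linearly independent.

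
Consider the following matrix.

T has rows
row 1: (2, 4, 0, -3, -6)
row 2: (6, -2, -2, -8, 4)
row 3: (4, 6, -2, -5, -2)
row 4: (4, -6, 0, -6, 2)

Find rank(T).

Row reduce to echelon form.
R2 ← R2 − (3)·R1: [0, -14, -2, 1, 22]
R3 ← R3 − (2)·R1: [0, -2, -2, 1, 10]
R4 ← R4 − (2)·R1: [0, -14, 0, 0, 14]
R3 ← R3 − (1/7)·R2: [0, 0, -12/7, 6/7, 48/7]
R4 ← R4 − R2: [0, 0, 2, -1, -8]
R4 ← R4 + (7/6)·R3: [0, 0, 0, 0, 0]
Echelon form has 3 nonzero rows, so rank(T) = 3.

3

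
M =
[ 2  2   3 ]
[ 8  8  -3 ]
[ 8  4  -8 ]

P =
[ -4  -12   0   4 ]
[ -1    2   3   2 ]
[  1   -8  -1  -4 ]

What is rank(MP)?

First compute MP:
[[ -7, -44,   3,   0],
 [-43, -56,  27,  60],
 [-44, -24,  20,  72]]
Now row reduce the product.
R2 ← R2 − (43/7)·R1: [0, 1500/7, 60/7, 60]
R3 ← R3 − (44/7)·R1: [0, 1768/7, 8/7, 72]
R3 ← R3 − (442/375)·R2: [0, 0, -224/25, 32/25]
3 nonzero rows, so rank(MP) = 3.

3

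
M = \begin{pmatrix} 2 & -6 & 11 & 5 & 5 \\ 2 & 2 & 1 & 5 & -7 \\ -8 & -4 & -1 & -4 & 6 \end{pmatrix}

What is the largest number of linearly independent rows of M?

3

Row reduce to echelon form.
R2 ← R2 − R1: [0, 8, -10, 0, -12]
R3 ← R3 + (4)·R1: [0, -28, 43, 16, 26]
R3 ← R3 + (7/2)·R2: [0, 0, 8, 16, -16]
Echelon form has 3 nonzero rows, so rank(M) = 3.
The rank gives the maximum number of linearly independent rows: 3.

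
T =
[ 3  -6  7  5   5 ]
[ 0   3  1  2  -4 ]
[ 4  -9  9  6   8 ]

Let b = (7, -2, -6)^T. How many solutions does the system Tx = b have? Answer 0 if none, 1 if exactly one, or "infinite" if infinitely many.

0

Row reduce the augmented matrix [T | b].
R3 ← R3 − (4/3)·R1: [0, -1, -1/3, -2/3, 4/3, -46/3]
R3 ← R3 + (1/3)·R2: [0, 0, 0, 0, 0, -16]
The echelon form has 3 nonzero rows; the last pivot sits in the augmented column, so rank(T) = 2 but rank([T|b]) = 3.
Since the ranks differ, the system is inconsistent.
It has no solutions.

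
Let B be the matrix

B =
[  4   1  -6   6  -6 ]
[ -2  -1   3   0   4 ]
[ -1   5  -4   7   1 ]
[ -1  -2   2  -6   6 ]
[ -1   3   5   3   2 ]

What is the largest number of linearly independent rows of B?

Row reduce to echelon form.
R2 ← R2 + (1/2)·R1: [0, -1/2, 0, 3, 1]
R3 ← R3 + (1/4)·R1: [0, 21/4, -11/2, 17/2, -1/2]
R4 ← R4 + (1/4)·R1: [0, -7/4, 1/2, -9/2, 9/2]
R5 ← R5 + (1/4)·R1: [0, 13/4, 7/2, 9/2, 1/2]
R3 ← R3 + (21/2)·R2: [0, 0, -11/2, 40, 10]
R4 ← R4 − (7/2)·R2: [0, 0, 1/2, -15, 1]
R5 ← R5 + (13/2)·R2: [0, 0, 7/2, 24, 7]
R4 ← R4 + (1/11)·R3: [0, 0, 0, -125/11, 21/11]
R5 ← R5 + (7/11)·R3: [0, 0, 0, 544/11, 147/11]
R5 ← R5 + (544/125)·R4: [0, 0, 0, 0, 2709/125]
Echelon form has 5 nonzero rows, so rank(B) = 5.
The rank gives the maximum number of linearly independent rows: 5.

5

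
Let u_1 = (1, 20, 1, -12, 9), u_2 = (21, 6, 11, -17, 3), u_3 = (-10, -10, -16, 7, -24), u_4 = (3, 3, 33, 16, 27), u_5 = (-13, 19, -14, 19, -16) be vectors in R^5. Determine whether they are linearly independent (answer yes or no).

Form the matrix with these vectors as rows and row reduce.
R2 ← R2 − (21)·R1: [0, -414, -10, 235, -186]
R3 ← R3 + (10)·R1: [0, 190, -6, -113, 66]
R4 ← R4 − (3)·R1: [0, -57, 30, 52, 0]
R5 ← R5 + (13)·R1: [0, 279, -1, -137, 101]
R3 ← R3 + (95/207)·R2: [0, 0, -2192/207, -1066/207, -1336/69]
R4 ← R4 − (19/138)·R2: [0, 0, 2165/69, 2711/138, 589/23]
R5 ← R5 + (31/46)·R2: [0, 0, -178/23, 983/46, -560/23]
R4 ← R4 + (6495/2192)·R3: [0, 0, 0, 4807/1096, -8703/274]
R5 ← R5 − (801/1096)·R3: [0, 0, 0, 13773/548, -1397/137]
R5 ← R5 − (27546/4807)·R4: [0, 0, 0, 0, 825920/4807]
5 nonzero rows, so the 5 vectors span a space of dimension 5.
Since 5 = 5, the vectors are linearly independent.

yes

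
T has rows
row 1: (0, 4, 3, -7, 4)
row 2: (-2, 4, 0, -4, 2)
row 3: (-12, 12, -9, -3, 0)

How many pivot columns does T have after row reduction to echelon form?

Row reduce to echelon form.
Swap R1 ↔ R2
R3 ← R3 − (6)·R1: [0, -12, -9, 21, -12]
R3 ← R3 + (3)·R2: [0, 0, 0, 0, 0]
Echelon form has 2 nonzero rows, so rank(T) = 2.
Each nonzero row contributes one pivot column: 2 pivot columns.

2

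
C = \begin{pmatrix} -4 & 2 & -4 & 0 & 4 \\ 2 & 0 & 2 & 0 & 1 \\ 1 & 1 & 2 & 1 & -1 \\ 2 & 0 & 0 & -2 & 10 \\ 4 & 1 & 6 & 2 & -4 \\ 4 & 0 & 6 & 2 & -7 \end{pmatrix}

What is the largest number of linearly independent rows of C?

3

Row reduce to echelon form.
R2 ← R2 + (1/2)·R1: [0, 1, 0, 0, 3]
R3 ← R3 + (1/4)·R1: [0, 3/2, 1, 1, 0]
R4 ← R4 + (1/2)·R1: [0, 1, -2, -2, 12]
R5 ← R5 + R1: [0, 3, 2, 2, 0]
R6 ← R6 + R1: [0, 2, 2, 2, -3]
R3 ← R3 − (3/2)·R2: [0, 0, 1, 1, -9/2]
R4 ← R4 − R2: [0, 0, -2, -2, 9]
R5 ← R5 − (3)·R2: [0, 0, 2, 2, -9]
R6 ← R6 − (2)·R2: [0, 0, 2, 2, -9]
R4 ← R4 + (2)·R3: [0, 0, 0, 0, 0]
R5 ← R5 − (2)·R3: [0, 0, 0, 0, 0]
R6 ← R6 − (2)·R3: [0, 0, 0, 0, 0]
Echelon form has 3 nonzero rows, so rank(C) = 3.
The rank gives the maximum number of linearly independent rows: 3.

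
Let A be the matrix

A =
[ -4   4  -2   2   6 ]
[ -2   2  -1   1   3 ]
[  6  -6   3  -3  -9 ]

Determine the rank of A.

Row reduce to echelon form.
R2 ← R2 − (1/2)·R1: [0, 0, 0, 0, 0]
R3 ← R3 + (3/2)·R1: [0, 0, 0, 0, 0]
Echelon form has 1 nonzero row, so rank(A) = 1.

1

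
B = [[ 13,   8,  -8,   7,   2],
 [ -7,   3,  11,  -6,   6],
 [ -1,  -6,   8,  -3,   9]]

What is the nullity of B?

2

Row reduce to echelon form.
R2 ← R2 + (7/13)·R1: [0, 95/13, 87/13, -29/13, 92/13]
R3 ← R3 + (1/13)·R1: [0, -70/13, 96/13, -32/13, 119/13]
R3 ← R3 + (14/19)·R2: [0, 0, 234/19, -78/19, 273/19]
3 nonzero rows, so rank(B) = 3.
B has 5 columns; by rank–nullity, nullity = 5 − 3 = 2.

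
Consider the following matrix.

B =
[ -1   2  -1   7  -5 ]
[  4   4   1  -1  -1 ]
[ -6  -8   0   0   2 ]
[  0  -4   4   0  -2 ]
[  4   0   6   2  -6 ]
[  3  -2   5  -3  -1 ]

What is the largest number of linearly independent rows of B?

3

Row reduce to echelon form.
R2 ← R2 + (4)·R1: [0, 12, -3, 27, -21]
R3 ← R3 − (6)·R1: [0, -20, 6, -42, 32]
R5 ← R5 + (4)·R1: [0, 8, 2, 30, -26]
R6 ← R6 + (3)·R1: [0, 4, 2, 18, -16]
R3 ← R3 + (5/3)·R2: [0, 0, 1, 3, -3]
R4 ← R4 + (1/3)·R2: [0, 0, 3, 9, -9]
R5 ← R5 − (2/3)·R2: [0, 0, 4, 12, -12]
R6 ← R6 − (1/3)·R2: [0, 0, 3, 9, -9]
R4 ← R4 − (3)·R3: [0, 0, 0, 0, 0]
R5 ← R5 − (4)·R3: [0, 0, 0, 0, 0]
R6 ← R6 − (3)·R3: [0, 0, 0, 0, 0]
Echelon form has 3 nonzero rows, so rank(B) = 3.
The rank gives the maximum number of linearly independent rows: 3.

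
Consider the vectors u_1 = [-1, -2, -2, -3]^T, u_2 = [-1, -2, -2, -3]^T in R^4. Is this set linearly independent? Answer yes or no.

no

Form the matrix with these vectors as rows and row reduce.
R2 ← R2 − R1: [0, 0, 0, 0]
1 nonzero row, so the 2 vectors span a space of dimension 1.
Since 1 < 2, the vectors are linearly dependent.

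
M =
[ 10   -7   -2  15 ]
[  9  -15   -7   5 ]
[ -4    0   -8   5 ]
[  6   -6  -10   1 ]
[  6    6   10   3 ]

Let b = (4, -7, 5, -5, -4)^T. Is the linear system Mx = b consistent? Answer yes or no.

Row reduce the augmented matrix [M | b].
R2 ← R2 − (9/10)·R1: [0, -87/10, -26/5, -17/2, -53/5]
R3 ← R3 + (2/5)·R1: [0, -14/5, -44/5, 11, 33/5]
R4 ← R4 − (3/5)·R1: [0, -9/5, -44/5, -8, -37/5]
R5 ← R5 − (3/5)·R1: [0, 51/5, 56/5, -6, -32/5]
R3 ← R3 − (28/87)·R2: [0, 0, -620/87, 1195/87, 871/87]
R4 ← R4 − (6/29)·R2: [0, 0, -224/29, -181/29, -151/29]
R5 ← R5 + (34/29)·R2: [0, 0, 148/29, -463/29, -546/29]
R4 ← R4 − (168/155)·R3: [0, 0, 0, -655/31, -2489/155]
R5 ← R5 + (111/155)·R3: [0, 0, 0, -190/31, -1807/155]
R5 ← R5 − (38/131)·R4: [0, 0, 0, 0, -7]
The echelon form has 5 nonzero rows; the last pivot sits in the augmented column, so rank(M) = 4 but rank([M|b]) = 5.
Since the ranks differ, the system is inconsistent.

no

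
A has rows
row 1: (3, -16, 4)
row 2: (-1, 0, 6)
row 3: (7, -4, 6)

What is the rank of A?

3

Row reduce to echelon form.
R2 ← R2 + (1/3)·R1: [0, -16/3, 22/3]
R3 ← R3 − (7/3)·R1: [0, 100/3, -10/3]
R3 ← R3 + (25/4)·R2: [0, 0, 85/2]
Echelon form has 3 nonzero rows, so rank(A) = 3.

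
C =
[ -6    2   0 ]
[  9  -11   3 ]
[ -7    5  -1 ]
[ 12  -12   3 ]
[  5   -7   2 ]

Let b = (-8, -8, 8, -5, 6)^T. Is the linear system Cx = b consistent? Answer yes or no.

no

Row reduce the augmented matrix [C | b].
R2 ← R2 + (3/2)·R1: [0, -8, 3, -20]
R3 ← R3 − (7/6)·R1: [0, 8/3, -1, 52/3]
R4 ← R4 + (2)·R1: [0, -8, 3, -21]
R5 ← R5 + (5/6)·R1: [0, -16/3, 2, -2/3]
R3 ← R3 + (1/3)·R2: [0, 0, 0, 32/3]
R4 ← R4 − R2: [0, 0, 0, -1]
R5 ← R5 − (2/3)·R2: [0, 0, 0, 38/3]
R4 ← R4 + (3/32)·R3: [0, 0, 0, 0]
R5 ← R5 − (19/16)·R3: [0, 0, 0, 0]
The echelon form has 3 nonzero rows; the last pivot sits in the augmented column, so rank(C) = 2 but rank([C|b]) = 3.
Since the ranks differ, the system is inconsistent.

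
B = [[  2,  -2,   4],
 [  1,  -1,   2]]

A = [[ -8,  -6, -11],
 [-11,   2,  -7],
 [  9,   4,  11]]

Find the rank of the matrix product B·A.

1

First compute BA:
[[ 42,   0,  36],
 [ 21,   0,  18]]
Now row reduce the product.
R2 ← R2 − (1/2)·R1: [0, 0, 0]
1 nonzero row, so rank(BA) = 1.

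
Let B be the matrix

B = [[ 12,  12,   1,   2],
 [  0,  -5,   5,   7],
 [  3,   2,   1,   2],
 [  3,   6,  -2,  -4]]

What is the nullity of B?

1

Row reduce to echelon form.
R3 ← R3 − (1/4)·R1: [0, -1, 3/4, 3/2]
R4 ← R4 − (1/4)·R1: [0, 3, -9/4, -9/2]
R3 ← R3 − (1/5)·R2: [0, 0, -1/4, 1/10]
R4 ← R4 + (3/5)·R2: [0, 0, 3/4, -3/10]
R4 ← R4 + (3)·R3: [0, 0, 0, 0]
3 nonzero rows, so rank(B) = 3.
B has 4 columns; by rank–nullity, nullity = 4 − 3 = 1.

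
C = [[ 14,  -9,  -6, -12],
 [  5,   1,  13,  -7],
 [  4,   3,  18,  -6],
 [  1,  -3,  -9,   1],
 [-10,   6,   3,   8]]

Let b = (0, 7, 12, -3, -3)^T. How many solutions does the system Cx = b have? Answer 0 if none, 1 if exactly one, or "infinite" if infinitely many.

infinite

Row reduce the augmented matrix [C | b].
R2 ← R2 − (5/14)·R1: [0, 59/14, 106/7, -19/7, 7]
R3 ← R3 − (2/7)·R1: [0, 39/7, 138/7, -18/7, 12]
R4 ← R4 − (1/14)·R1: [0, -33/14, -60/7, 13/7, -3]
R5 ← R5 + (5/7)·R1: [0, -3/7, -9/7, -4/7, -3]
R3 ← R3 − (78/59)·R2: [0, 0, -18/59, 60/59, 162/59]
R4 ← R4 + (33/59)·R2: [0, 0, -6/59, 20/59, 54/59]
R5 ← R5 + (6/59)·R2: [0, 0, 15/59, -50/59, -135/59]
R4 ← R4 − (1/3)·R3: [0, 0, 0, 0, 0]
R5 ← R5 + (5/6)·R3: [0, 0, 0, 0, 0]
The echelon form has 3 nonzero rows, and every pivot lies in the first 4 columns, so rank(C) = rank([C|b]) = 3.
The system is consistent.
rank = 3 < 4 unknowns, so there are infinitely many solutions.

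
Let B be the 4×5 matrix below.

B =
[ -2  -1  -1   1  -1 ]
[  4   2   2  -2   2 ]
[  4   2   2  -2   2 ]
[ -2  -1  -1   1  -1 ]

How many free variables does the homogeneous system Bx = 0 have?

4

Row reduce to echelon form.
R2 ← R2 + (2)·R1: [0, 0, 0, 0, 0]
R3 ← R3 + (2)·R1: [0, 0, 0, 0, 0]
R4 ← R4 − R1: [0, 0, 0, 0, 0]
1 nonzero row, so rank(B) = 1.
B has 5 columns; by rank–nullity, nullity = 5 − 1 = 4.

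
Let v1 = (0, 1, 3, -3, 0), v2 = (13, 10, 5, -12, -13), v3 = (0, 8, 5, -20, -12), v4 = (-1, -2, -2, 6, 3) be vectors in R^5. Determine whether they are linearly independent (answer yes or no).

yes

Form the matrix with these vectors as rows and row reduce.
Swap R1 ↔ R2
R4 ← R4 + (1/13)·R1: [0, -16/13, -21/13, 66/13, 2]
R3 ← R3 − (8)·R2: [0, 0, -19, 4, -12]
R4 ← R4 + (16/13)·R2: [0, 0, 27/13, 18/13, 2]
R4 ← R4 + (27/247)·R3: [0, 0, 0, 450/247, 170/247]
4 nonzero rows, so the 4 vectors span a space of dimension 4.
Since 4 = 4, the vectors are linearly independent.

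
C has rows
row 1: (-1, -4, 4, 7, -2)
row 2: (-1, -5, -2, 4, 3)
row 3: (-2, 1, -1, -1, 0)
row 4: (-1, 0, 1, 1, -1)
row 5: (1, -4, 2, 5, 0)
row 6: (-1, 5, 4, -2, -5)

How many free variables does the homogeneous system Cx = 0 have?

Row reduce to echelon form.
R2 ← R2 − R1: [0, -1, -6, -3, 5]
R3 ← R3 − (2)·R1: [0, 9, -9, -15, 4]
R4 ← R4 − R1: [0, 4, -3, -6, 1]
R5 ← R5 + R1: [0, -8, 6, 12, -2]
R6 ← R6 − R1: [0, 9, 0, -9, -3]
R3 ← R3 + (9)·R2: [0, 0, -63, -42, 49]
R4 ← R4 + (4)·R2: [0, 0, -27, -18, 21]
R5 ← R5 − (8)·R2: [0, 0, 54, 36, -42]
R6 ← R6 + (9)·R2: [0, 0, -54, -36, 42]
R4 ← R4 − (3/7)·R3: [0, 0, 0, 0, 0]
R5 ← R5 + (6/7)·R3: [0, 0, 0, 0, 0]
R6 ← R6 − (6/7)·R3: [0, 0, 0, 0, 0]
3 nonzero rows, so rank(C) = 3.
C has 5 columns; by rank–nullity, nullity = 5 − 3 = 2.

2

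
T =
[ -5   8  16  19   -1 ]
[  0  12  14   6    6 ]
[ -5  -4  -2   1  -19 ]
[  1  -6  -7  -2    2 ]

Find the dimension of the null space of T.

Row reduce to echelon form.
R3 ← R3 − R1: [0, -12, -18, -18, -18]
R4 ← R4 + (1/5)·R1: [0, -22/5, -19/5, 9/5, 9/5]
R3 ← R3 + R2: [0, 0, -4, -12, -12]
R4 ← R4 + (11/30)·R2: [0, 0, 4/3, 4, 4]
R4 ← R4 + (1/3)·R3: [0, 0, 0, 0, 0]
3 nonzero rows, so rank(T) = 3.
T has 5 columns; by rank–nullity, nullity = 5 − 3 = 2.

2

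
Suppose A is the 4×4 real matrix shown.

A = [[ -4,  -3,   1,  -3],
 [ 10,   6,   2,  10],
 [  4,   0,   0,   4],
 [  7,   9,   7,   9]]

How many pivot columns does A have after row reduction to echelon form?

Row reduce to echelon form.
R2 ← R2 + (5/2)·R1: [0, -3/2, 9/2, 5/2]
R3 ← R3 + R1: [0, -3, 1, 1]
R4 ← R4 + (7/4)·R1: [0, 15/4, 35/4, 15/4]
R3 ← R3 − (2)·R2: [0, 0, -8, -4]
R4 ← R4 + (5/2)·R2: [0, 0, 20, 10]
R4 ← R4 + (5/2)·R3: [0, 0, 0, 0]
Echelon form has 3 nonzero rows, so rank(A) = 3.
Each nonzero row contributes one pivot column: 3 pivot columns.

3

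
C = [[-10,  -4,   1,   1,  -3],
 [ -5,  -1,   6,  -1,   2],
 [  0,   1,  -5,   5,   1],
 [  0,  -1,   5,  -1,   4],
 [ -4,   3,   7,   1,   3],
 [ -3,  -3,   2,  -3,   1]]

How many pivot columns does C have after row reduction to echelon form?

Row reduce to echelon form.
R2 ← R2 − (1/2)·R1: [0, 1, 11/2, -3/2, 7/2]
R5 ← R5 − (2/5)·R1: [0, 23/5, 33/5, 3/5, 21/5]
R6 ← R6 − (3/10)·R1: [0, -9/5, 17/10, -33/10, 19/10]
R3 ← R3 − R2: [0, 0, -21/2, 13/2, -5/2]
R4 ← R4 + R2: [0, 0, 21/2, -5/2, 15/2]
R5 ← R5 − (23/5)·R2: [0, 0, -187/10, 15/2, -119/10]
R6 ← R6 + (9/5)·R2: [0, 0, 58/5, -6, 41/5]
R4 ← R4 + R3: [0, 0, 0, 4, 5]
R5 ← R5 − (187/105)·R3: [0, 0, 0, -428/105, -782/105]
R6 ← R6 + (116/105)·R3: [0, 0, 0, 124/105, 571/105]
R5 ← R5 + (107/105)·R4: [0, 0, 0, 0, -247/105]
R6 ← R6 − (31/105)·R4: [0, 0, 0, 0, 416/105]
R6 ← R6 + (32/19)·R5: [0, 0, 0, 0, 0]
Echelon form has 5 nonzero rows, so rank(C) = 5.
Each nonzero row contributes one pivot column: 5 pivot columns.

5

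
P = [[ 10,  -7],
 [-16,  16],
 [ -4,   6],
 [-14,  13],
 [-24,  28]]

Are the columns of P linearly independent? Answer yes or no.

yes

Row reduce P to echelon form.
R2 ← R2 + (8/5)·R1: [0, 24/5]
R3 ← R3 + (2/5)·R1: [0, 16/5]
R4 ← R4 + (7/5)·R1: [0, 16/5]
R5 ← R5 + (12/5)·R1: [0, 56/5]
R3 ← R3 − (2/3)·R2: [0, 0]
R4 ← R4 − (2/3)·R2: [0, 0]
R5 ← R5 − (7/3)·R2: [0, 0]
2 pivots among 2 columns.
Every column is a pivot column, so the columns are linearly independent.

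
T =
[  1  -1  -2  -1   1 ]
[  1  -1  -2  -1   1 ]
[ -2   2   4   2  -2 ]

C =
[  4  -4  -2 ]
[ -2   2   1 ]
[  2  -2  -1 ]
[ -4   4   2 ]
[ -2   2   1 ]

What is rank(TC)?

First compute TC:
[[  4,  -4,  -2],
 [  4,  -4,  -2],
 [ -8,   8,   4]]
Now row reduce the product.
R2 ← R2 − R1: [0, 0, 0]
R3 ← R3 + (2)·R1: [0, 0, 0]
1 nonzero row, so rank(TC) = 1.

1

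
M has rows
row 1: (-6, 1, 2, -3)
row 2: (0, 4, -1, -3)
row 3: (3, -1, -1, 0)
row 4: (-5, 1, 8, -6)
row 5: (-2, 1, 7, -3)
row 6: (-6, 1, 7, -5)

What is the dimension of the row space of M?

4

Row reduce to echelon form.
R3 ← R3 + (1/2)·R1: [0, -1/2, 0, -3/2]
R4 ← R4 − (5/6)·R1: [0, 1/6, 19/3, -7/2]
R5 ← R5 − (1/3)·R1: [0, 2/3, 19/3, -2]
R6 ← R6 − R1: [0, 0, 5, -2]
R3 ← R3 + (1/8)·R2: [0, 0, -1/8, -15/8]
R4 ← R4 − (1/24)·R2: [0, 0, 51/8, -27/8]
R5 ← R5 − (1/6)·R2: [0, 0, 13/2, -3/2]
R4 ← R4 + (51)·R3: [0, 0, 0, -99]
R5 ← R5 + (52)·R3: [0, 0, 0, -99]
R6 ← R6 + (40)·R3: [0, 0, 0, -77]
R5 ← R5 − R4: [0, 0, 0, 0]
R6 ← R6 − (7/9)·R4: [0, 0, 0, 0]
Echelon form has 4 nonzero rows, so rank(M) = 4.
The row space has dimension equal to the rank: 4.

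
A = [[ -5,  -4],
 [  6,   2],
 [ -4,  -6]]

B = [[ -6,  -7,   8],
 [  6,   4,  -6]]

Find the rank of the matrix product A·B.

First compute AB:
[[  6,  19, -16],
 [-24, -34,  36],
 [-12,   4,   4]]
Now row reduce the product.
R2 ← R2 + (4)·R1: [0, 42, -28]
R3 ← R3 + (2)·R1: [0, 42, -28]
R3 ← R3 − R2: [0, 0, 0]
2 nonzero rows, so rank(AB) = 2.

2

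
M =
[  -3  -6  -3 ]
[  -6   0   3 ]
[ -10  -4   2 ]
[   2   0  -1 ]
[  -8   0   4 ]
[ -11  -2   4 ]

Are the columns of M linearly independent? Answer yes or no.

Row reduce M to echelon form.
R2 ← R2 − (2)·R1: [0, 12, 9]
R3 ← R3 − (10/3)·R1: [0, 16, 12]
R4 ← R4 + (2/3)·R1: [0, -4, -3]
R5 ← R5 − (8/3)·R1: [0, 16, 12]
R6 ← R6 − (11/3)·R1: [0, 20, 15]
R3 ← R3 − (4/3)·R2: [0, 0, 0]
R4 ← R4 + (1/3)·R2: [0, 0, 0]
R5 ← R5 − (4/3)·R2: [0, 0, 0]
R6 ← R6 − (5/3)·R2: [0, 0, 0]
2 pivots among 3 columns.
Only 2 < 3 pivot columns, so the columns are linearly dependent.

no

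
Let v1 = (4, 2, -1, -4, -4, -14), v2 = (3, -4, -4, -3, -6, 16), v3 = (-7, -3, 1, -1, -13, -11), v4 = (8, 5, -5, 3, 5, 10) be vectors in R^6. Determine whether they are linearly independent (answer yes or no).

yes

Form the matrix with these vectors as rows and row reduce.
R2 ← R2 − (3/4)·R1: [0, -11/2, -13/4, 0, -3, 53/2]
R3 ← R3 + (7/4)·R1: [0, 1/2, -3/4, -8, -20, -71/2]
R4 ← R4 − (2)·R1: [0, 1, -3, 11, 13, 38]
R3 ← R3 + (1/11)·R2: [0, 0, -23/22, -8, -223/11, -364/11]
R4 ← R4 + (2/11)·R2: [0, 0, -79/22, 11, 137/11, 471/11]
R4 ← R4 − (79/23)·R3: [0, 0, 0, 885/23, 1888/23, 3599/23]
4 nonzero rows, so the 4 vectors span a space of dimension 4.
Since 4 = 4, the vectors are linearly independent.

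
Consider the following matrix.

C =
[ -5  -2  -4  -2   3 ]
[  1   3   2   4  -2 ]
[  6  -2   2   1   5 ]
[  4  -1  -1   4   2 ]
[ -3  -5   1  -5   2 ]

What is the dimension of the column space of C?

5

Row reduce to echelon form.
R2 ← R2 + (1/5)·R1: [0, 13/5, 6/5, 18/5, -7/5]
R3 ← R3 + (6/5)·R1: [0, -22/5, -14/5, -7/5, 43/5]
R4 ← R4 + (4/5)·R1: [0, -13/5, -21/5, 12/5, 22/5]
R5 ← R5 − (3/5)·R1: [0, -19/5, 17/5, -19/5, 1/5]
R3 ← R3 + (22/13)·R2: [0, 0, -10/13, 61/13, 81/13]
R4 ← R4 + R2: [0, 0, -3, 6, 3]
R5 ← R5 + (19/13)·R2: [0, 0, 67/13, 19/13, -24/13]
R4 ← R4 − (39/10)·R3: [0, 0, 0, -123/10, -213/10]
R5 ← R5 + (67/10)·R3: [0, 0, 0, 329/10, 399/10]
R5 ← R5 + (329/123)·R4: [0, 0, 0, 0, -700/41]
Echelon form has 5 nonzero rows, so rank(C) = 5.
The column space has dimension equal to the rank: 5.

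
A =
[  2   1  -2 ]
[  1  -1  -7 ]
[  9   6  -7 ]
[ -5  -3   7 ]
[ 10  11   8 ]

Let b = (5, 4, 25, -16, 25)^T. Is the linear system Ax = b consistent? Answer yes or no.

yes

Row reduce the augmented matrix [A | b].
R2 ← R2 − (1/2)·R1: [0, -3/2, -6, 3/2]
R3 ← R3 − (9/2)·R1: [0, 3/2, 2, 5/2]
R4 ← R4 + (5/2)·R1: [0, -1/2, 2, -7/2]
R5 ← R5 − (5)·R1: [0, 6, 18, 0]
R3 ← R3 + R2: [0, 0, -4, 4]
R4 ← R4 − (1/3)·R2: [0, 0, 4, -4]
R5 ← R5 + (4)·R2: [0, 0, -6, 6]
R4 ← R4 + R3: [0, 0, 0, 0]
R5 ← R5 − (3/2)·R3: [0, 0, 0, 0]
The echelon form has 3 nonzero rows, and every pivot lies in the first 3 columns, so rank(A) = rank([A|b]) = 3.
The system is consistent.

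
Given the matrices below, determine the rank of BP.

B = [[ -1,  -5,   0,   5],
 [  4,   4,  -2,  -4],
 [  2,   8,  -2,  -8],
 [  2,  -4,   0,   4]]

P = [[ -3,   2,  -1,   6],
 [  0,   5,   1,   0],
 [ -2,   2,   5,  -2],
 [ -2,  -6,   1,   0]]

First compute BP:
[[ -7, -57,   1,  -6],
 [  0,  48, -14,  28],
 [ 14,  88, -12,  16],
 [-14, -40,  -2,  12]]
Now row reduce the product.
R3 ← R3 + (2)·R1: [0, -26, -10, 4]
R4 ← R4 − (2)·R1: [0, 74, -4, 24]
R3 ← R3 + (13/24)·R2: [0, 0, -211/12, 115/6]
R4 ← R4 − (37/24)·R2: [0, 0, 211/12, -115/6]
R4 ← R4 + R3: [0, 0, 0, 0]
3 nonzero rows, so rank(BP) = 3.

3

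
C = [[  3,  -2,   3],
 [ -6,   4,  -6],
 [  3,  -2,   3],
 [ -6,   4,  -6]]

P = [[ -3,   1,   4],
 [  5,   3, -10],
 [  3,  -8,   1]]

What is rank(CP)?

First compute CP:
[[-10, -27,  35],
 [ 20,  54, -70],
 [-10, -27,  35],
 [ 20,  54, -70]]
Now row reduce the product.
R2 ← R2 + (2)·R1: [0, 0, 0]
R3 ← R3 − R1: [0, 0, 0]
R4 ← R4 + (2)·R1: [0, 0, 0]
1 nonzero row, so rank(CP) = 1.

1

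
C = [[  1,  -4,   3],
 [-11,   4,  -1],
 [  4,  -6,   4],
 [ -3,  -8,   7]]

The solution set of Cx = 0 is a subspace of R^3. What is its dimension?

1

Row reduce to echelon form.
R2 ← R2 + (11)·R1: [0, -40, 32]
R3 ← R3 − (4)·R1: [0, 10, -8]
R4 ← R4 + (3)·R1: [0, -20, 16]
R3 ← R3 + (1/4)·R2: [0, 0, 0]
R4 ← R4 − (1/2)·R2: [0, 0, 0]
2 nonzero rows, so rank(C) = 2.
C has 3 columns; by rank–nullity, nullity = 3 − 2 = 1.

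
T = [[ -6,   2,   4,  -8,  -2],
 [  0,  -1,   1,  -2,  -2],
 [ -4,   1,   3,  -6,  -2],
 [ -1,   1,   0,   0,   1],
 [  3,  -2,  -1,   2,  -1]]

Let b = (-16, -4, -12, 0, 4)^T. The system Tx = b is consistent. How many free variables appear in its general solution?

Row reduce the augmented matrix [T | b].
R3 ← R3 − (2/3)·R1: [0, -1/3, 1/3, -2/3, -2/3, -4/3]
R4 ← R4 − (1/6)·R1: [0, 2/3, -2/3, 4/3, 4/3, 8/3]
R5 ← R5 + (1/2)·R1: [0, -1, 1, -2, -2, -4]
R3 ← R3 − (1/3)·R2: [0, 0, 0, 0, 0, 0]
R4 ← R4 + (2/3)·R2: [0, 0, 0, 0, 0, 0]
R5 ← R5 − R2: [0, 0, 0, 0, 0, 0]
The echelon form has 2 nonzero rows, and every pivot lies in the first 5 columns, so rank(T) = rank([T|b]) = 2.
The system is consistent.
Free variables = (unknowns) − (rank) = 5 − 2 = 3.

3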